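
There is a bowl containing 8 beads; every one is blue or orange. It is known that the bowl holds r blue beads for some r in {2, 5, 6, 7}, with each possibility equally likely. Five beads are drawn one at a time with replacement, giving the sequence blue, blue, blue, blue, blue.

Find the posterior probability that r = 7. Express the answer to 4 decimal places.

Under each hypothesis, the probability of the observed sequence is: P(data | r = 2) = (2/8)(2/8)(2/8)(2/8)(2/8) = 0.00097656; P(data | r = 5) = (5/8)(5/8)(5/8)(5/8)(5/8) = 0.095367; P(data | r = 6) = (6/8)(6/8)(6/8)(6/8)(6/8) = 0.2373; P(data | r = 7) = (7/8)(7/8)(7/8)(7/8)(7/8) = 0.51291.
Multiplying each by its prior: 1/4 · 0.00097656 = 0.00024414, 1/4 · 0.095367 = 0.023842, 1/4 · 0.2373 = 0.059326, 1/4 · 0.51291 = 0.12823; these sum to 0.21164.
Hence P(r = 7 | data) = (0.12823) / (0.21164) = 0.60588.

0.6059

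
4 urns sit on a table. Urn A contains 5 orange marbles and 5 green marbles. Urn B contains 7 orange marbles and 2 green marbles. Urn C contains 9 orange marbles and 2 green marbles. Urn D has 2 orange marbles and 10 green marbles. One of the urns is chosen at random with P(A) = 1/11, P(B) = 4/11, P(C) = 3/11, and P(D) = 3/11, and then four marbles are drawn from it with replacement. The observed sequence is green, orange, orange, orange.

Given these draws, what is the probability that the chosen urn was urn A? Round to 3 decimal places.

0.079

Under each hypothesis, the probability of the observed sequence is: P(data | urn A) = (5/10)(5/10)(5/10)(5/10) = 0.0625; P(data | urn B) = (2/9)(7/9)(7/9)(7/9) = 0.10456; P(data | urn C) = (2/11)(9/11)(9/11)(9/11) = 0.099583; P(data | urn D) = (10/12)(2/12)(2/12)(2/12) = 0.003858.
The prior-weighted likelihoods are 1/11 · 0.0625 = 0.0056818, 4/11 · 0.10456 = 0.038021, 3/11 · 0.099583 = 0.027159, 3/11 · 0.003858 = 0.0010522; summing to 0.071914.
By Bayes' rule, P(urn A | data) = (0.0056818) / (0.071914) = 0.079009.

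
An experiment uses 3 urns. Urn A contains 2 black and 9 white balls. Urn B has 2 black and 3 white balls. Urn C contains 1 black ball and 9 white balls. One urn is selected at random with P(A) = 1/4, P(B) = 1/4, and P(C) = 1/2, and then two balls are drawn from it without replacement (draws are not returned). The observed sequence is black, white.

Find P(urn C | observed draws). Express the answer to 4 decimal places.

0.3014

Compute the likelihood of the observed sequence for each case: P(data | urn A) = (2/11)(9/10) = 9/55; P(data | urn B) = (2/5)(3/4) = 3/10; P(data | urn C) = (1/10)(9/9) = 1/10.
Weighting by the prior gives 1/4 · 9/55 = 9/220, 1/4 · 3/10 = 3/40, 1/2 · 1/10 = 1/20; these sum to 73/440.
By Bayes' rule, P(urn C | data) = (1/20) / (73/440) = 22/73.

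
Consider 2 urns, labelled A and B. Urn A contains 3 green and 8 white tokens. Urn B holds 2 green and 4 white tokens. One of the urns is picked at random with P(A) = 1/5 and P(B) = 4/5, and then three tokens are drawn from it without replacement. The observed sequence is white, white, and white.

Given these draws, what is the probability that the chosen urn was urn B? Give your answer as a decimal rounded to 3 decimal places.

0.702

For each hypothesis, P(data | H) works out to: P(data | urn A) = (8/11)(7/10)(6/9) = 56/165; P(data | urn B) = (4/6)(3/5)(2/4) = 1/5.
The prior-weighted likelihoods are 1/5 · 56/165 = 56/825, 4/5 · 1/5 = 4/25; with total 188/825.
Therefore the posterior P(urn B | data) = (4/25) / (188/825) = 33/47.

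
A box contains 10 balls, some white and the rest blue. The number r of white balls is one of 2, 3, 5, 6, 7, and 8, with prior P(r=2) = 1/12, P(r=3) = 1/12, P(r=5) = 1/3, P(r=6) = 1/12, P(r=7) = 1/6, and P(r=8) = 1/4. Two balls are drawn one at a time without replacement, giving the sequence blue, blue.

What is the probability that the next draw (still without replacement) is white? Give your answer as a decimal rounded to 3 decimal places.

Compute the likelihood of the observed sequence for each case: P(data | r = 2) = (8/10)(7/9) = 28/45; P(data | r = 3) = (7/10)(6/9) = 7/15; P(data | r = 5) = (5/10)(4/9) = 2/9; P(data | r = 6) = (4/10)(3/9) = 2/15; P(data | r = 7) = (3/10)(2/9) = 1/15; P(data | r = 8) = (2/10)(1/9) = 1/45.
Weighting by the prior gives 1/12 · 28/45 = 7/135, 1/12 · 7/15 = 7/180, 1/3 · 2/9 = 2/27, 1/12 · 2/15 = 1/90, 1/6 · 1/15 = 1/90, 1/4 · 1/45 = 1/180; with total 26/135.
Dividing through by the total gives posterior P(r = 2 | data) = 7/26, P(r = 3 | data) = 21/104, P(r = 5 | data) = 5/13, P(r = 6 | data) = 3/52, P(r = 7 | data) = 3/52, P(r = 8 | data) = 3/104.
So P(white next | data) = Σ P(white next | H) P(H | data) = (1/4)(7/26) + (3/8)(21/104) + (5/8)(5/13) + (3/4)(3/52) + (7/8)(3/52) + (1)(3/104) = 421/832.

0.506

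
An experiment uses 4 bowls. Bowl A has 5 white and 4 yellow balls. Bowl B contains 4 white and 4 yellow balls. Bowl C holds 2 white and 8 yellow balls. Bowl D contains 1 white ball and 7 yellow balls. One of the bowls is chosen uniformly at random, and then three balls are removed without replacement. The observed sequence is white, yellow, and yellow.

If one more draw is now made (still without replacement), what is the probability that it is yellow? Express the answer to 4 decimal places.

Under each hypothesis, the probability of the observed sequence is: P(data | bowl A) = (5/9)(4/8)(3/7) = 0.11905; P(data | bowl B) = (4/8)(4/7)(3/6) = 0.14286; P(data | bowl C) = (2/10)(8/9)(7/8) = 0.15556; P(data | bowl D) = (1/8)(7/7)(6/6) = 0.125.
Multiplying each by its prior: 1/4 · 0.11905 = 0.029762, 1/4 · 0.14286 = 0.035714, 1/4 · 0.15556 = 0.038889, 1/4 · 0.125 = 0.03125; summing to 0.13562.
The posterior is then P(bowl A | data) = 0.21946, P(bowl B | data) = 0.26335, P(bowl C | data) = 0.28676, P(bowl D | data) = 0.23043.
Averaging over the posterior, P(yellow next | data) = (1/3)(0.21946) + (2/5)(0.26335) + (6/7)(0.28676) + (1)(0.23043) = 0.65472.

0.6547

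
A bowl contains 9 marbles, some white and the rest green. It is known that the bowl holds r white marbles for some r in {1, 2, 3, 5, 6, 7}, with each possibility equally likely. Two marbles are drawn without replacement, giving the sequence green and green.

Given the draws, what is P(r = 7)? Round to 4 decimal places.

The likelihood of the observed sequence under each hypothesis: P(data | r = 1) = (8/9)(7/8) = 7/9; P(data | r = 2) = (7/9)(6/8) = 7/12; P(data | r = 3) = (6/9)(5/8) = 5/12; P(data | r = 5) = (4/9)(3/8) = 1/6; P(data | r = 6) = (3/9)(2/8) = 1/12; P(data | r = 7) = (2/9)(1/8) = 1/36.
Weighting by the prior gives 1/6 · 7/9 = 7/54, 1/6 · 7/12 = 7/72, 1/6 · 5/12 = 5/72, 1/6 · 1/6 = 1/36, 1/6 · 1/12 = 1/72, 1/6 · 1/36 = 1/216; these sum to 37/108.
Therefore the posterior P(r = 7 | data) = (1/216) / (37/108) = 1/74.

0.0135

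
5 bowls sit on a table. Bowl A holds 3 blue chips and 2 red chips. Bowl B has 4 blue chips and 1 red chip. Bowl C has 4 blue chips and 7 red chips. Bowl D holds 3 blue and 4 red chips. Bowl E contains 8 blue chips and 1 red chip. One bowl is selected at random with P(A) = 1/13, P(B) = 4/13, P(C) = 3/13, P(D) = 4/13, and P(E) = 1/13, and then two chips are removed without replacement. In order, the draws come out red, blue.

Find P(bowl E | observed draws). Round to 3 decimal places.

Compute the likelihood of the observed sequence for each case: P(data | bowl A) = (2/5)(3/4) = 0.3; P(data | bowl B) = (1/5)(4/4) = 0.2; P(data | bowl C) = (7/11)(4/10) = 0.25455; P(data | bowl D) = (4/7)(3/6) = 0.28571; P(data | bowl E) = (1/9)(8/8) = 0.11111.
Multiplying each by its prior: 1/13 · 0.3 = 0.023077, 4/13 · 0.2 = 0.061538, 3/13 · 0.25455 = 0.058741, 4/13 · 0.28571 = 0.087912, 1/13 · 0.11111 = 0.008547; summing to 0.23982.
Therefore the posterior P(bowl E | data) = (0.008547) / (0.23982) = 0.03564.

0.036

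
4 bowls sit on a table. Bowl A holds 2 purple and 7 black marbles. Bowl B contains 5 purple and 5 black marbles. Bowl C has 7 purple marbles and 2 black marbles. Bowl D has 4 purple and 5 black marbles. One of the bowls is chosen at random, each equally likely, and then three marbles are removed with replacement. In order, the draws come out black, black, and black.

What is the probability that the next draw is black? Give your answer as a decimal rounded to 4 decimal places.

The likelihood of the observed sequence under each hypothesis: P(data | bowl A) = (7/9)(7/9)(7/9) = 0.47051; P(data | bowl B) = (5/10)(5/10)(5/10) = 0.125; P(data | bowl C) = (2/9)(2/9)(2/9) = 0.010974; P(data | bowl D) = (5/9)(5/9)(5/9) = 0.17147.
The prior-weighted likelihoods are 1/4 · 0.47051 = 0.11763, 1/4 · 0.125 = 0.03125, 1/4 · 0.010974 = 0.0027435, 1/4 · 0.17147 = 0.042867; summing to 0.19449.
The posterior is then P(bowl A | data) = 0.6048, P(bowl B | data) = 0.16068, P(bowl C | data) = 0.014106, P(bowl D | data) = 0.22041.
So P(black next | data) = Σ P(black next | H) P(H | data) = (7/9)(0.6048) + (1/2)(0.16068) + (2/9)(0.014106) + (5/9)(0.22041) = 0.67633.

0.6763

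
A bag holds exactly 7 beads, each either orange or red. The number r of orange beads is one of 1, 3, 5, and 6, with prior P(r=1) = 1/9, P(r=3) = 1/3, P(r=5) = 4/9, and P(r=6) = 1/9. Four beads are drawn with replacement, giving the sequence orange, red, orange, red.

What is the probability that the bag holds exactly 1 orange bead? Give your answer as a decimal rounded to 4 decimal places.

Compute the likelihood of the observed sequence for each case: P(data | r = 1) = (1/7)(6/7)(1/7)(6/7) = 0.014994; P(data | r = 3) = (3/7)(4/7)(3/7)(4/7) = 0.059975; P(data | r = 5) = (5/7)(2/7)(5/7)(2/7) = 0.041649; P(data | r = 6) = (6/7)(1/7)(6/7)(1/7) = 0.014994.
Multiplying each by its prior: 1/9 · 0.014994 = 0.001666, 1/3 · 0.059975 = 0.019992, 4/9 · 0.041649 = 0.018511, 1/9 · 0.014994 = 0.001666; these sum to 0.041834.
Hence P(r = 1 | data) = (0.001666) / (0.041834) = 0.039823.

0.0398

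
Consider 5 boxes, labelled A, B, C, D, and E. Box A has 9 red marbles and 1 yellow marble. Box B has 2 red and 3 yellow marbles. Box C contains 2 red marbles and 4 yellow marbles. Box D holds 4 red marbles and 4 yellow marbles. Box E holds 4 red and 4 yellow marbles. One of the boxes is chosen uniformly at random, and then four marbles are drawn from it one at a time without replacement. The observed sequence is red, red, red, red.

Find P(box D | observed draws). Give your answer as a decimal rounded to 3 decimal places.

Under each hypothesis, the probability of the observed sequence is: P(data | box A) = (9/10)(8/9)(7/8)(6/7) = 3/5; P(data | box B) = (2/5)(1/4)(0/3) = 0; P(data | box C) = (2/6)(1/5)(0/4) = 0; P(data | box D) = (4/8)(3/7)(2/6)(1/5) = 1/70; P(data | box E) = (4/8)(3/7)(2/6)(1/5) = 1/70.
Multiplying each by its prior: 1/5 · 3/5 = 3/25, 1/5 · 0 = 0, 1/5 · 0 = 0, 1/5 · 1/70 = 1/350, 1/5 · 1/70 = 1/350; with total 22/175.
Hence P(box D | data) = (1/350) / (22/175) = 1/44.

0.023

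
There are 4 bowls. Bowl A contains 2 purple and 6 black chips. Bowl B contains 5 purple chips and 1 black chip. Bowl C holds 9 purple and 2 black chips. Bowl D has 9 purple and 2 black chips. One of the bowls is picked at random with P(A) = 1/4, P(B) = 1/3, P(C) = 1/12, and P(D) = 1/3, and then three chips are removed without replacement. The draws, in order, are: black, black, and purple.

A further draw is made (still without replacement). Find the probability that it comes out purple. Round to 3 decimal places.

0.316

The likelihood of the observed sequence under each hypothesis: P(data | bowl A) = (6/8)(5/7)(2/6) = 0.17857; P(data | bowl B) = (1/6)(0/5) = 0; P(data | bowl C) = (2/11)(1/10)(9/9) = 0.018182; P(data | bowl D) = (2/11)(1/10)(9/9) = 0.018182.
Weighting by the prior gives 1/4 · 0.17857 = 0.044643, 1/3 · 0 = 0, 1/12 · 0.018182 = 0.0015152, 1/3 · 0.018182 = 0.0060606; with total 0.052219.
The posterior is then P(bowl A | data) = 0.85492, P(bowl B | data) = 0, P(bowl C | data) = 0.029016, P(bowl D | data) = 0.11606.
So P(purple next | data) = Σ P(purple next | H) P(H | data) = (1/5)(0.85492) + (1)(0.029016) + (1)(0.11606) = 0.31606.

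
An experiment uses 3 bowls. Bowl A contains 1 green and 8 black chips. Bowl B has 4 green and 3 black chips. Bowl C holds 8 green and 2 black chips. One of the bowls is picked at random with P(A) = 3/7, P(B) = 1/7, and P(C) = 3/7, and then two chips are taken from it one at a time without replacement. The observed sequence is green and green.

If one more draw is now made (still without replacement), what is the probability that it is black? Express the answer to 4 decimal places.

Compute the likelihood of the observed sequence for each case: P(data | bowl A) = (1/9)(0/8) = 0; P(data | bowl B) = (4/7)(3/6) = 2/7; P(data | bowl C) = (8/10)(7/9) = 28/45.
The prior-weighted likelihoods are 3/7 · 0 = 0, 1/7 · 2/7 = 2/49, 3/7 · 28/45 = 4/15; these sum to 226/735.
Normalising, the posterior is P(bowl A | data) = 0, P(bowl B | data) = 15/113, P(bowl C | data) = 98/113.
Averaging over the posterior, P(black next | data) = (3/5)(15/113) + (1/4)(98/113) = 67/226.

0.2965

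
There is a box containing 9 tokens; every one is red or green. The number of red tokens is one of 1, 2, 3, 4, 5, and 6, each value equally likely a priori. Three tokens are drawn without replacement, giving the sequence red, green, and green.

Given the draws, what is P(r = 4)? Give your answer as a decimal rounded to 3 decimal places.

0.197

Compute the likelihood of the observed sequence for each case: P(data | r = 1) = (1/9)(8/8)(7/7) = 1/9; P(data | r = 2) = (2/9)(7/8)(6/7) = 1/6; P(data | r = 3) = (3/9)(6/8)(5/7) = 5/28; P(data | r = 4) = (4/9)(5/8)(4/7) = 10/63; P(data | r = 5) = (5/9)(4/8)(3/7) = 5/42; P(data | r = 6) = (6/9)(3/8)(2/7) = 1/14.
Weighting by the prior gives 1/6 · 1/9 = 1/54, 1/6 · 1/6 = 1/36, 1/6 · 5/28 = 5/168, 1/6 · 10/63 = 5/189, 1/6 · 5/42 = 5/252, 1/6 · 1/14 = 1/84; with total 29/216.
By Bayes' rule, P(r = 4 | data) = (5/189) / (29/216) = 40/203.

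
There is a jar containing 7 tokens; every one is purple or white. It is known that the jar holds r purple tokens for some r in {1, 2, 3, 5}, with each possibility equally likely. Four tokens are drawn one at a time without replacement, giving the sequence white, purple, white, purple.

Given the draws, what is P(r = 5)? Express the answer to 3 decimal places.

0.263

Compute the likelihood of the observed sequence for each case: P(data | r = 1) = (6/7)(1/6)(5/5)(0/4) = 0; P(data | r = 2) = (5/7)(2/6)(4/5)(1/4) = 1/21; P(data | r = 3) = (4/7)(3/6)(3/5)(2/4) = 3/35; P(data | r = 5) = (2/7)(5/6)(1/5)(4/4) = 1/21.
Weighting by the prior gives 1/4 · 0 = 0, 1/4 · 1/21 = 1/84, 1/4 · 3/35 = 3/140, 1/4 · 1/21 = 1/84; these sum to 19/420.
So P(r = 5 | data) = (1/84) / (19/420) = 5/19.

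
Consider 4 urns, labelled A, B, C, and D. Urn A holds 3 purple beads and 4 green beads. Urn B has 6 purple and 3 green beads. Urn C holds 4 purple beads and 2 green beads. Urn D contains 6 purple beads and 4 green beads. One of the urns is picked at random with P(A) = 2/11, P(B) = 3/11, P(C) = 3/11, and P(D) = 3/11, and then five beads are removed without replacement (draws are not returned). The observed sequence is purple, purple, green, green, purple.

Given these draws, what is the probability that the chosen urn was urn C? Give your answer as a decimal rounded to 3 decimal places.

For each hypothesis, P(data | H) works out to: P(data | urn A) = (3/7)(2/6)(4/5)(3/4)(1/3) = 1/35; P(data | urn B) = (6/9)(5/8)(3/7)(2/6)(4/5) = 1/21; P(data | urn C) = (4/6)(3/5)(2/4)(1/3)(2/2) = 1/15; P(data | urn D) = (6/10)(5/9)(4/8)(3/7)(4/6) = 1/21.
Multiplying each by its prior: 2/11 · 1/35 = 2/385, 3/11 · 1/21 = 1/77, 3/11 · 1/15 = 1/55, 3/11 · 1/21 = 1/77; summing to 19/385.
Hence P(urn C | data) = (1/55) / (19/385) = 7/19.

0.368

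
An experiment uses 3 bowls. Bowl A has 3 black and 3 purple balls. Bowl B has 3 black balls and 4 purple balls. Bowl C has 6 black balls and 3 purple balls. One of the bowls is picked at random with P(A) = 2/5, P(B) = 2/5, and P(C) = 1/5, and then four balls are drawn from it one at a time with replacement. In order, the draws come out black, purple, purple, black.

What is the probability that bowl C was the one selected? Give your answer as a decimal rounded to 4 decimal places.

Compute the likelihood of the observed sequence for each case: P(data | bowl A) = (3/6)(3/6)(3/6)(3/6) = 0.0625; P(data | bowl B) = (3/7)(4/7)(4/7)(3/7) = 0.059975; P(data | bowl C) = (6/9)(3/9)(3/9)(6/9) = 0.049383.
Weighting by the prior gives 2/5 · 0.0625 = 0.025, 2/5 · 0.059975 = 0.02399, 1/5 · 0.049383 = 0.0098765; with total 0.058867.
So P(bowl C | data) = (0.0098765) / (0.058867) = 0.16778.

0.1678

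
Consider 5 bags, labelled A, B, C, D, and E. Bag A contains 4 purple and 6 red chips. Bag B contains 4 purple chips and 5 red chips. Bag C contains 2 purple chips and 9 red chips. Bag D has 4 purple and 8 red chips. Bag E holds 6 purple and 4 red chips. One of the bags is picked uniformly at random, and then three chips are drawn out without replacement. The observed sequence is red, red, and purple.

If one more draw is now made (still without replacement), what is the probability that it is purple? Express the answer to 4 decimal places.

Under each hypothesis, the probability of the observed sequence is: P(data | bag A) = (6/10)(5/9)(4/8) = 0.16667; P(data | bag B) = (5/9)(4/8)(4/7) = 0.15873; P(data | bag C) = (9/11)(8/10)(2/9) = 0.14545; P(data | bag D) = (8/12)(7/11)(4/10) = 0.1697; P(data | bag E) = (4/10)(3/9)(6/8) = 0.1.
Multiplying each by its prior: 1/5 · 0.16667 = 0.033333, 1/5 · 0.15873 = 0.031746, 1/5 · 0.14545 = 0.029091, 1/5 · 0.1697 = 0.033939, 1/5 · 0.1 = 0.02; these sum to 0.14811.
The posterior is then P(bag A | data) = 0.22506, P(bag B | data) = 0.21434, P(bag C | data) = 0.19641, P(bag D | data) = 0.22915, P(bag E | data) = 0.13504.
So P(purple next | data) = Σ P(purple next | H) P(H | data) = (3/7)(0.22506) + (1/2)(0.21434) + (1/8)(0.19641) + (1/3)(0.22915) + (5/7)(0.13504) = 0.40101.

0.4010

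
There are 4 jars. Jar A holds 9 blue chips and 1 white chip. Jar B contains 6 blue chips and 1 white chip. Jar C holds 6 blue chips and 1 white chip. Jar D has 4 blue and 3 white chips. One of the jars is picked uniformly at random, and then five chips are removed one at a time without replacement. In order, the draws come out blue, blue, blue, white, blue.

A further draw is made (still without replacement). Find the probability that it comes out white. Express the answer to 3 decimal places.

Compute the likelihood of the observed sequence for each case: P(data | jar A) = (9/10)(8/9)(7/8)(1/7)(6/6) = 1/10; P(data | jar B) = (6/7)(5/6)(4/5)(1/4)(3/3) = 1/7; P(data | jar C) = (6/7)(5/6)(4/5)(1/4)(3/3) = 1/7; P(data | jar D) = (4/7)(3/6)(2/5)(3/4)(1/3) = 1/35.
Weighting by the prior gives 1/4 · 1/10 = 1/40, 1/4 · 1/7 = 1/28, 1/4 · 1/7 = 1/28, 1/4 · 1/35 = 1/140; these sum to 29/280.
Dividing through by the total gives posterior P(jar A | data) = 7/29, P(jar B | data) = 10/29, P(jar C | data) = 10/29, P(jar D | data) = 2/29.
Averaging over the posterior, P(white next | data) = (0)(7/29) + (0)(10/29) + (0)(10/29) + (1)(2/29) = 2/29.

0.069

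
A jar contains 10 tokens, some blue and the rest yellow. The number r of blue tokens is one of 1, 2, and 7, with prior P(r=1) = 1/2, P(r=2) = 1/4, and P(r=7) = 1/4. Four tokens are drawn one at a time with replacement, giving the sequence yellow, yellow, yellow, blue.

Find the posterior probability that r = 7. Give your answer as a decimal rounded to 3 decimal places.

Compute the likelihood of the observed sequence for each case: P(data | r = 1) = (9/10)(9/10)(9/10)(1/10) = 0.0729; P(data | r = 2) = (8/10)(8/10)(8/10)(2/10) = 0.1024; P(data | r = 7) = (3/10)(3/10)(3/10)(7/10) = 0.0189.
Multiplying each by its prior: 1/2 · 0.0729 = 0.03645, 1/4 · 0.1024 = 0.0256, 1/4 · 0.0189 = 0.004725; summing to 0.066775.
Hence P(r = 7 | data) = (0.004725) / (0.066775) = 0.07076.

0.071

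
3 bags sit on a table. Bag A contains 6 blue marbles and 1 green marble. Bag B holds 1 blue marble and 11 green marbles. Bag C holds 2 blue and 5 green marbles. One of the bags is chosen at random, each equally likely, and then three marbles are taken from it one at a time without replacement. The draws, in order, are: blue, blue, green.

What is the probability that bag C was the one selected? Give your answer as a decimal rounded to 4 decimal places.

0.2500

Compute the likelihood of the observed sequence for each case: P(data | bag A) = (6/7)(5/6)(1/5) = 1/7; P(data | bag B) = (1/12)(0/11) = 0; P(data | bag C) = (2/7)(1/6)(5/5) = 1/21.
Weighting by the prior gives 1/3 · 1/7 = 1/21, 1/3 · 0 = 0, 1/3 · 1/21 = 1/63; these sum to 4/63.
Therefore the posterior P(bag C | data) = (1/63) / (4/63) = 1/4.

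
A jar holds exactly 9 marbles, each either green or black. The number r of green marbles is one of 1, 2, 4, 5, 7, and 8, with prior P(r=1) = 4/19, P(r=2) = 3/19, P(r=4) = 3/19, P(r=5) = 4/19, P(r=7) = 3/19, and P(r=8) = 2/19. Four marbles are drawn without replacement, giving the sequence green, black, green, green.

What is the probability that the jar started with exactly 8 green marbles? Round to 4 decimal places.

Compute the likelihood of the observed sequence for each case: P(data | r = 1) = (1/9)(8/8)(0/7) = 0; P(data | r = 2) = (2/9)(7/8)(1/7)(0/6) = 0; P(data | r = 4) = (4/9)(5/8)(3/7)(2/6) = 0.039683; P(data | r = 5) = (5/9)(4/8)(4/7)(3/6) = 0.079365; P(data | r = 7) = (7/9)(2/8)(6/7)(5/6) = 0.13889; P(data | r = 8) = (8/9)(1/8)(7/7)(6/6) = 0.11111.
Multiplying each by its prior: 4/19 · 0 = 0, 3/19 · 0 = 0, 3/19 · 0.039683 = 0.0062657, 4/19 · 0.079365 = 0.016708, 3/19 · 0.13889 = 0.02193, 2/19 · 0.11111 = 0.011696; summing to 0.0566.
Therefore the posterior P(r = 8 | data) = (0.011696) / (0.0566) = 0.20664.

0.2066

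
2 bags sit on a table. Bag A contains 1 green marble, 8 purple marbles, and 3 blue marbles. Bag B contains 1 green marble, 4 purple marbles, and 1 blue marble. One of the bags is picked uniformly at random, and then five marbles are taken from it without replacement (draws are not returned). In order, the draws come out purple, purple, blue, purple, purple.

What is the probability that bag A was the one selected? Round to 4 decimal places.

The likelihood of the observed sequence under each hypothesis: P(data | bag A) = (8/12)(7/11)(3/10)(6/9)(5/8) = 7/132; P(data | bag B) = (4/6)(3/5)(1/4)(2/3)(1/2) = 1/30.
Multiplying each by its prior: 1/2 · 7/132 = 7/264, 1/2 · 1/30 = 1/60; summing to 19/440.
So P(bag A | data) = (7/264) / (19/440) = 35/57.

0.6140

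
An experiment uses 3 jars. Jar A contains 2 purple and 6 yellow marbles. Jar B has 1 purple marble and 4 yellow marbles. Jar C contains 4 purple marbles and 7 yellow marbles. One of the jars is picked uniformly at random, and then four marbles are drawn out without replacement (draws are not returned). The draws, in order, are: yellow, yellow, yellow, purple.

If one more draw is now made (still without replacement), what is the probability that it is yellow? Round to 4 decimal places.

For each hypothesis, P(data | H) works out to: P(data | jar A) = (6/8)(5/7)(4/6)(2/5) = 0.14286; P(data | jar B) = (4/5)(3/4)(2/3)(1/2) = 0.2; P(data | jar C) = (7/11)(6/10)(5/9)(4/8) = 0.10606.
The prior-weighted likelihoods are 1/3 · 0.14286 = 0.047619, 1/3 · 0.2 = 0.066667, 1/3 · 0.10606 = 0.035354; these sum to 0.14964.
The posterior is then P(jar A | data) = 0.31823, P(jar B | data) = 0.44552, P(jar C | data) = 0.23626.
So P(yellow next | data) = Σ P(yellow next | H) P(H | data) = (3/4)(0.31823) + (1)(0.44552) + (4/7)(0.23626) = 0.81919.

0.8192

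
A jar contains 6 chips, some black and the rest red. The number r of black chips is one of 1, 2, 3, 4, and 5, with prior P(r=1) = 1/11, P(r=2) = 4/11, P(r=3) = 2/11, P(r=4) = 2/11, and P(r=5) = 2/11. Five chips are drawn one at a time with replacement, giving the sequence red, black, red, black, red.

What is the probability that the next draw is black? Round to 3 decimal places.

0.421

For each hypothesis, P(data | H) works out to: P(data | r = 1) = (5/6)(1/6)(5/6)(1/6)(5/6) = 0.016075; P(data | r = 2) = (4/6)(2/6)(4/6)(2/6)(4/6) = 0.032922; P(data | r = 3) = (3/6)(3/6)(3/6)(3/6)(3/6) = 0.03125; P(data | r = 4) = (2/6)(4/6)(2/6)(4/6)(2/6) = 0.016461; P(data | r = 5) = (1/6)(5/6)(1/6)(5/6)(1/6) = 0.003215.
The prior-weighted likelihoods are 1/11 · 0.016075 = 0.0014614, 4/11 · 0.032922 = 0.011972, 2/11 · 0.03125 = 0.0056818, 2/11 · 0.016461 = 0.0029929, 2/11 · 0.003215 = 0.00058455; these sum to 0.022692.
The posterior is then P(r = 1 | data) = 0.0644, P(r = 2 | data) = 0.52756, P(r = 3 | data) = 0.25039, P(r = 4 | data) = 0.13189, P(r = 5 | data) = 0.02576.
The predictive probability is P(black next | data) = (1/6)(0.0644) + (1/3)(0.52756) + (1/2)(0.25039) + (2/3)(0.13189) + (5/6)(0.02576) = 0.42117.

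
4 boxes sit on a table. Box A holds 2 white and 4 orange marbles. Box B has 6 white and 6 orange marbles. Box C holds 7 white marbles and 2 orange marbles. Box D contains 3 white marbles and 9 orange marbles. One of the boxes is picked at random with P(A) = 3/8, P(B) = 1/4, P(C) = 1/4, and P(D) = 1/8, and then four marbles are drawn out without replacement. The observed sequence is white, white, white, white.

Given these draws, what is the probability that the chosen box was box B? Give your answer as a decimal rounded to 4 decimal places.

Under each hypothesis, the probability of the observed sequence is: P(data | box A) = (2/6)(1/5)(0/4) = 0; P(data | box B) = (6/12)(5/11)(4/10)(3/9) = 1/33; P(data | box C) = (7/9)(6/8)(5/7)(4/6) = 5/18; P(data | box D) = (3/12)(2/11)(1/10)(0/9) = 0.
Weighting by the prior gives 3/8 · 0 = 0, 1/4 · 1/33 = 1/132, 1/4 · 5/18 = 5/72, 1/8 · 0 = 0; with total 61/792.
By Bayes' rule, P(box B | data) = (1/132) / (61/792) = 6/61.

0.0984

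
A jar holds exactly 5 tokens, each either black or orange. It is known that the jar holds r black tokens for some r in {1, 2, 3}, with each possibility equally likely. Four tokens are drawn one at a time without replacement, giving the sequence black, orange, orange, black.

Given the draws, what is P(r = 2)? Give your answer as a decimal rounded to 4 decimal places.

0.5000

The likelihood of the observed sequence under each hypothesis: P(data | r = 1) = (1/5)(4/4)(3/3)(0/2) = 0; P(data | r = 2) = (2/5)(3/4)(2/3)(1/2) = 1/10; P(data | r = 3) = (3/5)(2/4)(1/3)(2/2) = 1/10.
The prior-weighted likelihoods are 1/3 · 0 = 0, 1/3 · 1/10 = 1/30, 1/3 · 1/10 = 1/30; these sum to 1/15.
Hence P(r = 2 | data) = (1/30) / (1/15) = 1/2.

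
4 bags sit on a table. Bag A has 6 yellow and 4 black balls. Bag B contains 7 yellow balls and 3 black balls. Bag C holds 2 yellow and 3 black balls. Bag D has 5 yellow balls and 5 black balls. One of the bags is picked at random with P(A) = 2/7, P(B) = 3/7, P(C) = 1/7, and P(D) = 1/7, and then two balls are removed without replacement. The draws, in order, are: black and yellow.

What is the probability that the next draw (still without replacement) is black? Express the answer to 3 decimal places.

The likelihood of the observed sequence under each hypothesis: P(data | bag A) = (4/10)(6/9) = 4/15; P(data | bag B) = (3/10)(7/9) = 7/30; P(data | bag C) = (3/5)(2/4) = 3/10; P(data | bag D) = (5/10)(5/9) = 5/18.
Multiplying each by its prior: 2/7 · 4/15 = 8/105, 3/7 · 7/30 = 1/10, 1/7 · 3/10 = 3/70, 1/7 · 5/18 = 5/126; these sum to 163/630.
Normalising, the posterior is P(bag A | data) = 48/163, P(bag B | data) = 63/163, P(bag C | data) = 27/163, P(bag D | data) = 25/163.
The predictive probability is P(black next | data) = (3/8)(48/163) + (1/4)(63/163) + (2/3)(27/163) + (1/2)(25/163) = 257/652.

0.394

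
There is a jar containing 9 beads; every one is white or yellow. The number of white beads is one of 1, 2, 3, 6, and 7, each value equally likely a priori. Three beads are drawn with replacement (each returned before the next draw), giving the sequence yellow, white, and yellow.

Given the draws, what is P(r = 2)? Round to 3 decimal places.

Under each hypothesis, the probability of the observed sequence is: P(data | r = 1) = (8/9)(1/9)(8/9) = 0.087791; P(data | r = 2) = (7/9)(2/9)(7/9) = 0.13443; P(data | r = 3) = (6/9)(3/9)(6/9) = 0.14815; P(data | r = 6) = (3/9)(6/9)(3/9) = 0.074074; P(data | r = 7) = (2/9)(7/9)(2/9) = 0.038409.
The prior-weighted likelihoods are 1/5 · 0.087791 = 0.017558, 1/5 · 0.13443 = 0.026886, 1/5 · 0.14815 = 0.02963, 1/5 · 0.074074 = 0.014815, 1/5 · 0.038409 = 0.0076818; with total 0.096571.
So P(r = 2 | data) = (0.026886) / (0.096571) = 0.27841.

0.278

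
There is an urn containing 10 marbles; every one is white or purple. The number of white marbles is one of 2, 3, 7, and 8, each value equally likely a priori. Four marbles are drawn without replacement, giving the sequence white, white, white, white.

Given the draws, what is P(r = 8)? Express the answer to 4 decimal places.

0.6667

For each hypothesis, P(data | H) works out to: P(data | r = 2) = (2/10)(1/9)(0/8) = 0; P(data | r = 3) = (3/10)(2/9)(1/8)(0/7) = 0; P(data | r = 7) = (7/10)(6/9)(5/8)(4/7) = 1/6; P(data | r = 8) = (8/10)(7/9)(6/8)(5/7) = 1/3.
Weighting by the prior gives 1/4 · 0 = 0, 1/4 · 0 = 0, 1/4 · 1/6 = 1/24, 1/4 · 1/3 = 1/12; with total 1/8.
Hence P(r = 8 | data) = (1/12) / (1/8) = 2/3.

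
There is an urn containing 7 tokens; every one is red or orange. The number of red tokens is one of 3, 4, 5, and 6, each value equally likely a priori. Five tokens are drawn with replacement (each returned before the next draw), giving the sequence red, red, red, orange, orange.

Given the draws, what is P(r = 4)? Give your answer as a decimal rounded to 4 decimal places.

Compute the likelihood of the observed sequence for each case: P(data | r = 3) = (3/7)(3/7)(3/7)(4/7)(4/7) = 0.025704; P(data | r = 4) = (4/7)(4/7)(4/7)(3/7)(3/7) = 0.034271; P(data | r = 5) = (5/7)(5/7)(5/7)(2/7)(2/7) = 0.02975; P(data | r = 6) = (6/7)(6/7)(6/7)(1/7)(1/7) = 0.012852.
Multiplying each by its prior: 1/4 · 0.025704 = 0.0064259, 1/4 · 0.034271 = 0.0085679, 1/4 · 0.02975 = 0.0074374, 1/4 · 0.012852 = 0.0032129; summing to 0.025644.
Hence P(r = 4 | data) = (0.0085679) / (0.025644) = 0.33411.

0.3341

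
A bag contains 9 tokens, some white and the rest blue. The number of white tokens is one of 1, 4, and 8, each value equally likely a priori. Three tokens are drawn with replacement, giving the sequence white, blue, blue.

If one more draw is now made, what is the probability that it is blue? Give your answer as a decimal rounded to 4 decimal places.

0.6589

Compute the likelihood of the observed sequence for each case: P(data | r = 1) = (1/9)(8/9)(8/9) = 0.087791; P(data | r = 4) = (4/9)(5/9)(5/9) = 0.13717; P(data | r = 8) = (8/9)(1/9)(1/9) = 0.010974.
Multiplying each by its prior: 1/3 · 0.087791 = 0.029264, 1/3 · 0.13717 = 0.045725, 1/3 · 0.010974 = 0.003658; summing to 0.078647.
The posterior is then P(r = 1 | data) = 0.37209, P(r = 4 | data) = 0.5814, P(r = 8 | data) = 0.046512.
Averaging over the posterior, P(blue next | data) = (8/9)(0.37209) + (5/9)(0.5814) + (1/9)(0.046512) = 0.65891.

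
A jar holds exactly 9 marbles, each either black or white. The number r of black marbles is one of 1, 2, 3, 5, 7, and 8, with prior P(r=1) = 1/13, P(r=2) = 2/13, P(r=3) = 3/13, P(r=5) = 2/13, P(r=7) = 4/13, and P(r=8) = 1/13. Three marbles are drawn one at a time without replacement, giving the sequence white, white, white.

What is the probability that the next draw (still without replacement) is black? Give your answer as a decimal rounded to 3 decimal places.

Under each hypothesis, the probability of the observed sequence is: P(data | r = 1) = (8/9)(7/8)(6/7) = 2/3; P(data | r = 2) = (7/9)(6/8)(5/7) = 5/12; P(data | r = 3) = (6/9)(5/8)(4/7) = 5/21; P(data | r = 5) = (4/9)(3/8)(2/7) = 1/21; P(data | r = 7) = (2/9)(1/8)(0/7) = 0; P(data | r = 8) = (1/9)(0/8) = 0.
The prior-weighted likelihoods are 1/13 · 2/3 = 2/39, 2/13 · 5/12 = 5/78, 3/13 · 5/21 = 5/91, 2/13 · 1/21 = 2/273, 4/13 · 0 = 0, 1/13 · 0 = 0; summing to 97/546.
Normalising, the posterior is P(r = 1 | data) = 28/97, P(r = 2 | data) = 35/97, P(r = 3 | data) = 30/97, P(r = 5 | data) = 4/97, P(r = 7 | data) = 0, P(r = 8 | data) = 0.
So P(black next | data) = Σ P(black next | H) P(H | data) = (1/6)(28/97) + (1/3)(35/97) + (1/2)(30/97) + (5/6)(4/97) = 104/291.

0.357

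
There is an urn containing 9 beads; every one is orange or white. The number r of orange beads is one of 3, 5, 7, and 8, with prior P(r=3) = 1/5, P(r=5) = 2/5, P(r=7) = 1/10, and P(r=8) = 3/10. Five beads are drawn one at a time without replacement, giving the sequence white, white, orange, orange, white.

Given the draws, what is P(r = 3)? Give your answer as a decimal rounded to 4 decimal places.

For each hypothesis, P(data | H) works out to: P(data | r = 3) = (6/9)(5/8)(3/7)(2/6)(4/5) = 1/21; P(data | r = 5) = (4/9)(3/8)(5/7)(4/6)(2/5) = 2/63; P(data | r = 7) = (2/9)(1/8)(7/7)(6/6)(0/5) = 0; P(data | r = 8) = (1/9)(0/8) = 0.
Weighting by the prior gives 1/5 · 1/21 = 1/105, 2/5 · 2/63 = 4/315, 1/10 · 0 = 0, 3/10 · 0 = 0; these sum to 1/45.
Therefore the posterior P(r = 3 | data) = (1/105) / (1/45) = 3/7.

0.4286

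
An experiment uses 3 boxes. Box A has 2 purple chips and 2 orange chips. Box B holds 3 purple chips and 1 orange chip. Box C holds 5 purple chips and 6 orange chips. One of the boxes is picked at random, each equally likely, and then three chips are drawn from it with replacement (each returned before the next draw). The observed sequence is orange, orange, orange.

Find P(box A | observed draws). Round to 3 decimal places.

Compute the likelihood of the observed sequence for each case: P(data | box A) = (2/4)(2/4)(2/4) = 0.125; P(data | box B) = (1/4)(1/4)(1/4) = 0.015625; P(data | box C) = (6/11)(6/11)(6/11) = 0.16228.
The prior-weighted likelihoods are 1/3 · 0.125 = 0.041667, 1/3 · 0.015625 = 0.0052083, 1/3 · 0.16228 = 0.054095; with total 0.10097.
So P(box A | data) = (0.041667) / (0.10097) = 0.41267.

0.413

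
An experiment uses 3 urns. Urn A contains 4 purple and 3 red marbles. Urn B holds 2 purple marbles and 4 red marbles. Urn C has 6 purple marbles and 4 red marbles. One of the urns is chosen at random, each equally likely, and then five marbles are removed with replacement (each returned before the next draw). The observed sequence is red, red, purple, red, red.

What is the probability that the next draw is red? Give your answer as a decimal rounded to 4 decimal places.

The likelihood of the observed sequence under each hypothesis: P(data | urn A) = (3/7)(3/7)(4/7)(3/7)(3/7) = 0.019278; P(data | urn B) = (4/6)(4/6)(2/6)(4/6)(4/6) = 0.065844; P(data | urn C) = (4/10)(4/10)(6/10)(4/10)(4/10) = 0.01536.
Multiplying each by its prior: 1/3 · 0.019278 = 0.0064259, 1/3 · 0.065844 = 0.021948, 1/3 · 0.01536 = 0.00512; these sum to 0.033494.
Normalising, the posterior is P(urn A | data) = 0.19185, P(urn B | data) = 0.65528, P(urn C | data) = 0.15286.
Averaging over the posterior, P(red next | data) = (3/7)(0.19185) + (2/3)(0.65528) + (2/5)(0.15286) = 0.58022.

0.5802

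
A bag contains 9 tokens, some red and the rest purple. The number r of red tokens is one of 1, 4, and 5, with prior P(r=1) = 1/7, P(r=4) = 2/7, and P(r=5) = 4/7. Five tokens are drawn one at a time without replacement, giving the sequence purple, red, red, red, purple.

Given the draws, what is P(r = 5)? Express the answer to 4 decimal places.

0.7500

The likelihood of the observed sequence under each hypothesis: P(data | r = 1) = (8/9)(1/8)(0/7) = 0; P(data | r = 4) = (5/9)(4/8)(3/7)(2/6)(4/5) = 2/63; P(data | r = 5) = (4/9)(5/8)(4/7)(3/6)(3/5) = 1/21.
Weighting by the prior gives 1/7 · 0 = 0, 2/7 · 2/63 = 4/441, 4/7 · 1/21 = 4/147; these sum to 16/441.
Therefore the posterior P(r = 5 | data) = (4/147) / (16/441) = 3/4.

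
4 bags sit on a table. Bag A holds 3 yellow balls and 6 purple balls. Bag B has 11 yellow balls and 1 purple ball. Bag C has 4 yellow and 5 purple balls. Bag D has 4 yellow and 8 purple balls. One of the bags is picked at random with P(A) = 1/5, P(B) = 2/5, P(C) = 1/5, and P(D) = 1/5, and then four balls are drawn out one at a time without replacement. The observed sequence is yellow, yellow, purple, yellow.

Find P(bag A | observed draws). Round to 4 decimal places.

The likelihood of the observed sequence under each hypothesis: P(data | bag A) = (3/9)(2/8)(6/7)(1/6) = 0.011905; P(data | bag B) = (11/12)(10/11)(1/10)(9/9) = 0.083333; P(data | bag C) = (4/9)(3/8)(5/7)(2/6) = 0.039683; P(data | bag D) = (4/12)(3/11)(8/10)(2/9) = 0.016162.
The prior-weighted likelihoods are 1/5 · 0.011905 = 0.002381, 2/5 · 0.083333 = 0.033333, 1/5 · 0.039683 = 0.0079365, 1/5 · 0.016162 = 0.0032323; these sum to 0.046883.
Hence P(bag A | data) = (0.002381) / (0.046883) = 0.050785.

0.0508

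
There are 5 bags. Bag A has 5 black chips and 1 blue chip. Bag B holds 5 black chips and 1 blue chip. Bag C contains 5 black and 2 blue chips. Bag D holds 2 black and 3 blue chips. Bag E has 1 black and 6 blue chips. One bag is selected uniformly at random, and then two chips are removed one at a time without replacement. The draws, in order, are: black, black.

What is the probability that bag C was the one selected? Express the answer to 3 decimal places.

The likelihood of the observed sequence under each hypothesis: P(data | bag A) = (5/6)(4/5) = 0.66667; P(data | bag B) = (5/6)(4/5) = 0.66667; P(data | bag C) = (5/7)(4/6) = 0.47619; P(data | bag D) = (2/5)(1/4) = 0.1; P(data | bag E) = (1/7)(0/6) = 0.
The prior-weighted likelihoods are 1/5 · 0.66667 = 0.13333, 1/5 · 0.66667 = 0.13333, 1/5 · 0.47619 = 0.095238, 1/5 · 0.1 = 0.02, 1/5 · 0 = 0; summing to 0.3819.
By Bayes' rule, P(bag C | data) = (0.095238) / (0.3819) = 0.24938.

0.249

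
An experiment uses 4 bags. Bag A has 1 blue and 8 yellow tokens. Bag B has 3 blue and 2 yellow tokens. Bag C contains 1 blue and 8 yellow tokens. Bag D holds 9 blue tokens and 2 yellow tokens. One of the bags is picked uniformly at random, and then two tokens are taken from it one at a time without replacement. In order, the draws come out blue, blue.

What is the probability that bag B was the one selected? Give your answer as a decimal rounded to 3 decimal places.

0.314

The likelihood of the observed sequence under each hypothesis: P(data | bag A) = (1/9)(0/8) = 0; P(data | bag B) = (3/5)(2/4) = 3/10; P(data | bag C) = (1/9)(0/8) = 0; P(data | bag D) = (9/11)(8/10) = 36/55.
Multiplying each by its prior: 1/4 · 0 = 0, 1/4 · 3/10 = 3/40, 1/4 · 0 = 0, 1/4 · 36/55 = 9/55; with total 21/88.
Therefore the posterior P(bag B | data) = (3/40) / (21/88) = 11/35.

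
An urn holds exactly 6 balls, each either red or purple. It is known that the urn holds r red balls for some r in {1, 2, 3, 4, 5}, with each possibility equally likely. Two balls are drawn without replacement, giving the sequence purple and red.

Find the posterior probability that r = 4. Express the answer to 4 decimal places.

0.2286

For each hypothesis, P(data | H) works out to: P(data | r = 1) = (5/6)(1/5) = 1/6; P(data | r = 2) = (4/6)(2/5) = 4/15; P(data | r = 3) = (3/6)(3/5) = 3/10; P(data | r = 4) = (2/6)(4/5) = 4/15; P(data | r = 5) = (1/6)(5/5) = 1/6.
The prior-weighted likelihoods are 1/5 · 1/6 = 1/30, 1/5 · 4/15 = 4/75, 1/5 · 3/10 = 3/50, 1/5 · 4/15 = 4/75, 1/5 · 1/6 = 1/30; with total 7/30.
Therefore the posterior P(r = 4 | data) = (4/75) / (7/30) = 8/35.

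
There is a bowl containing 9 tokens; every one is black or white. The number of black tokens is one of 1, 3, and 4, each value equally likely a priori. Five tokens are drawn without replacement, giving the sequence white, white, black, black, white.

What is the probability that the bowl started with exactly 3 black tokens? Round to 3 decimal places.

Under each hypothesis, the probability of the observed sequence is: P(data | r = 1) = (8/9)(7/8)(1/7)(0/6) = 0; P(data | r = 3) = (6/9)(5/8)(3/7)(2/6)(4/5) = 1/21; P(data | r = 4) = (5/9)(4/8)(4/7)(3/6)(3/5) = 1/21.
The prior-weighted likelihoods are 1/3 · 0 = 0, 1/3 · 1/21 = 1/63, 1/3 · 1/21 = 1/63; these sum to 2/63.
Hence P(r = 3 | data) = (1/63) / (2/63) = 1/2.

0.500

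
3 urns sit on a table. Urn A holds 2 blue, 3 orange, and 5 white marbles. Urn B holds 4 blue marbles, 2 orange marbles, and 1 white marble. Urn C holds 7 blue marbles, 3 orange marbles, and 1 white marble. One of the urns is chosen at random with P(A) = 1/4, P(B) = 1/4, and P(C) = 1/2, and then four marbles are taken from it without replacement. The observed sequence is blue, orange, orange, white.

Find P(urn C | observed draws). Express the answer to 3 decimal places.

0.331

For each hypothesis, P(data | H) works out to: P(data | urn A) = (2/10)(3/9)(2/8)(5/7) = 0.011905; P(data | urn B) = (4/7)(2/6)(1/5)(1/4) = 0.0095238; P(data | urn C) = (7/11)(3/10)(2/9)(1/8) = 0.005303.
Multiplying each by its prior: 1/4 · 0.011905 = 0.0029762, 1/4 · 0.0095238 = 0.002381, 1/2 · 0.005303 = 0.0026515; these sum to 0.0080087.
By Bayes' rule, P(urn C | data) = (0.0026515) / (0.0080087) = 0.33108.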